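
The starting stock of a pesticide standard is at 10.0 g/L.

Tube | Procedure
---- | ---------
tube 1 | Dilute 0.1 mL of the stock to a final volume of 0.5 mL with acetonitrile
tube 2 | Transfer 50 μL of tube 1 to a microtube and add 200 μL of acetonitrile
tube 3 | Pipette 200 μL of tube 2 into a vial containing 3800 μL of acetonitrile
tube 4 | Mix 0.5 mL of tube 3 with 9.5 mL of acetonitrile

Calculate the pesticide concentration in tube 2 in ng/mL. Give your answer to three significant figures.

4.00 × 10^5 ng/mL

Step 1: 0.1 mL brought to 0.5 mL → factor 0.5/0.1 = 5
Step 2: 50 μL + 200 μL = 250 μL total → factor 250/50 = 5
Dilution factor through tube 2 = 5 × 5 = 25
[tube 2] = 10.0 g/L / 25 = 0.4000 g/L = 4.00 × 10^5 ng/mL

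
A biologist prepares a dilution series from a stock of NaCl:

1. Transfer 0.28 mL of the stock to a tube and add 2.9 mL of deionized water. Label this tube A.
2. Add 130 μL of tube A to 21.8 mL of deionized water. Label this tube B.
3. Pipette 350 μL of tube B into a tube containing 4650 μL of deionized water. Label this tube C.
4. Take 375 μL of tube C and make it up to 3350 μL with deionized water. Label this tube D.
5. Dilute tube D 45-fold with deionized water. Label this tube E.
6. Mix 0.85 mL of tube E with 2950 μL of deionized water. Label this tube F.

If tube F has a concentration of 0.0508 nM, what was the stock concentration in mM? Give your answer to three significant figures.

Step 1: 0.28 mL + 2.9 mL = 3.18 mL total → factor 3.18/0.28 = 11.357
Step 2: 130 μL + 21.8 mL = 21930 μL total → factor 21930/130 = 168.69
Step 3: 350 μL + 4650 μL = 5000 μL total → factor 5000/350 = 14.286
Step 4: 375 μL brought to 3350 μL → factor 3350/375 = 8.9333
Step 5: 45-fold → factor 45
Step 6: 0.85 mL + 2950 μL = 3.8 mL total → factor 3.8/0.85 = 4.4706
Overall dilution factor = 11.357 × 168.69 × 14.286 × 8.9333 × 45 × 4.4706 = 4.9188 × 10^7
Stock = 0.0508 nM × 4.9188 × 10^7 = 2.499 × 10^6 nM = 2.50 mM

2.50 mM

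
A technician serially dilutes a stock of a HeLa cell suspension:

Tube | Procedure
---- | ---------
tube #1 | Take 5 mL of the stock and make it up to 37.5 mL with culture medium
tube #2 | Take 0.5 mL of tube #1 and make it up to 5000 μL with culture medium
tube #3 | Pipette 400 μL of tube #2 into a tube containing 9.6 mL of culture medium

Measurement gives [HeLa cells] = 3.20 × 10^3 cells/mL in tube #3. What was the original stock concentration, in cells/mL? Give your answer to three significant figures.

Step 1: 5 mL brought to 37.5 mL → factor 37.5/5 = 7.5
Step 2: 0.5 mL brought to 5000 μL → factor 5/0.5 = 10
Step 3: 400 μL + 9.6 mL = 10000 μL total → factor 10000/400 = 25
Overall dilution factor = 7.5 × 10 × 25 = 1875
Stock = 3.20 × 10^3 cells/mL × 1875 = 6.00 × 10^6 cells/mL

6.00 × 10^6 cells/mL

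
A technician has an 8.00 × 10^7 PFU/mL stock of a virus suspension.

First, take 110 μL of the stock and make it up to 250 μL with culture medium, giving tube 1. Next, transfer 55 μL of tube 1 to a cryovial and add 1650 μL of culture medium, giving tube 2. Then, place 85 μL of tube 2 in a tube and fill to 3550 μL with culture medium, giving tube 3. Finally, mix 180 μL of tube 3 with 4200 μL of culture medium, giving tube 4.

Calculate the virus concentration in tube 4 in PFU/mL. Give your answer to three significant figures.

Step 1: 110 μL brought to 250 μL → factor 250/110 = 2.2727
Step 2: 55 μL + 1650 μL = 1705 μL total → factor 1705/55 = 31
Step 3: 85 μL brought to 3550 μL → factor 3550/85 = 41.765
Step 4: 180 μL + 4200 μL = 4380 μL total → factor 4380/180 = 24.333
Dilution factor through tube 4 = 2.2727 × 31 × 41.765 × 24.333 = 71601
[tube 4] = 8.00 × 10^7 PFU/mL / 71601 = 1.12 × 10^3 PFU/mL

1.12 × 10^3 PFU/mL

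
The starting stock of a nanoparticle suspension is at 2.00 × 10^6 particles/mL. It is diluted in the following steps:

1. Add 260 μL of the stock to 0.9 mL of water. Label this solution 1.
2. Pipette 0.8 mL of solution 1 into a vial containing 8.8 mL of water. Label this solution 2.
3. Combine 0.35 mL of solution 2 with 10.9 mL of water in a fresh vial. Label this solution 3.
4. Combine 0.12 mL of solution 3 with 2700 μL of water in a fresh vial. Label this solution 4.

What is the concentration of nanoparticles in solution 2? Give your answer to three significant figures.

Step 1: 260 μL + 0.9 mL = 1160 μL total → factor 1160/260 = 4.4615
Step 2: 0.8 mL + 8.8 mL = 9.6 mL total → factor 9.6/0.8 = 12
Dilution factor through solution 2 = 4.4615 × 12 = 53.538
[solution 2] = 2.00 × 10^6 particles/mL / 53.538 = 3.74 × 10^4 particles/mL

3.74 × 10^4 particles/mL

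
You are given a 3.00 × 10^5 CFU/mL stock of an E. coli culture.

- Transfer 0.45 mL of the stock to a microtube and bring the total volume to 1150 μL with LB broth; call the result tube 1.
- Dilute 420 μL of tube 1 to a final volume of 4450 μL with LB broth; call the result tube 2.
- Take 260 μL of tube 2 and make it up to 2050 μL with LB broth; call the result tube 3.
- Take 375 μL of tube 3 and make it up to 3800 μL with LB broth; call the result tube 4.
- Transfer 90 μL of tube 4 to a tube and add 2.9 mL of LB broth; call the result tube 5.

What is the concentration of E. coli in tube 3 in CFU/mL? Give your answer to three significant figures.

1.41 × 10^3 CFU/mL

Step 1: 0.45 mL brought to 1150 μL → factor 1.15/0.45 = 2.5556
Step 2: 420 μL brought to 4450 μL → factor 4450/420 = 10.595
Step 3: 260 μL brought to 2050 μL → factor 2050/260 = 7.8846
Dilution factor through tube 3 = 2.5556 × 10.595 × 7.8846 = 213.49
[tube 3] = 3.00 × 10^5 CFU/mL / 213.49 = 1.41 × 10^3 CFU/mL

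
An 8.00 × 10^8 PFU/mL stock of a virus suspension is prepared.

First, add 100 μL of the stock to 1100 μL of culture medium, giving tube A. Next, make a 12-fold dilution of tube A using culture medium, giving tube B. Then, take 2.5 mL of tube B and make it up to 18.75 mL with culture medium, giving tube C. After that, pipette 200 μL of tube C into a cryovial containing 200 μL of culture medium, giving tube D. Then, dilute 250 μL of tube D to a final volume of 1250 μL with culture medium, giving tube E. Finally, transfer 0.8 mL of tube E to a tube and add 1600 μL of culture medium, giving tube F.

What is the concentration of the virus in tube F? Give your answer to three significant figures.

2.47 × 10^4 PFU/mL

Step 1: 100 μL + 1100 μL = 1200 μL total → factor 1200/100 = 12
Step 2: 12-fold → factor 12
Step 3: 2.5 mL brought to 18.75 mL → factor 18.75/2.5 = 7.5
Step 4: 200 μL + 200 μL = 400 μL total → factor 400/200 = 2
Step 5: 250 μL brought to 1250 μL → factor 1250/250 = 5
Step 6: 0.8 mL + 1600 μL = 2.4 mL total → factor 2.4/0.8 = 3
Overall dilution factor = 12 × 12 × 7.5 × 2 × 5 × 3 = 32400
Final = 8.00 × 10^8 PFU/mL / 32400 = 2.47 × 10^4 PFU/mL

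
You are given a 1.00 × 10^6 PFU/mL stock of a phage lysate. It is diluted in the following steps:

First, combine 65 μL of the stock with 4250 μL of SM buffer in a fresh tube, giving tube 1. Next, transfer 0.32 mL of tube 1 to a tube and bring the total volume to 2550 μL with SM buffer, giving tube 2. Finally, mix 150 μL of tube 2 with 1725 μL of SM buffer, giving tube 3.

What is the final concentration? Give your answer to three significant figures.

151 PFU/mL

Step 1: 65 μL + 4250 μL = 4315 μL total → factor 4315/65 = 66.385
Step 2: 0.32 mL brought to 2550 μL → factor 2.55/0.32 = 7.9688
Step 3: 150 μL + 1725 μL = 1875 μL total → factor 1875/150 = 12.5
Overall dilution factor = 66.385 × 7.9688 × 12.5 = 6612.5
Final = 1.00 × 10^6 PFU/mL / 6612.5 = 151 PFU/mL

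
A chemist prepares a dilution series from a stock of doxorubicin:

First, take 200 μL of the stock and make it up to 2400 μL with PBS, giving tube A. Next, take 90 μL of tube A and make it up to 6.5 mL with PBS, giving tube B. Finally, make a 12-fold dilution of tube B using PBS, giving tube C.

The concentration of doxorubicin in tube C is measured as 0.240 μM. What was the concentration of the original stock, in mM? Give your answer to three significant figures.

2.50 mM

Step 1: 200 μL brought to 2400 μL → factor 2400/200 = 12
Step 2: 90 μL brought to 6.5 mL → factor 6500/90 = 72.222
Step 3: 12-fold → factor 12
Overall dilution factor = 12 × 72.222 × 12 = 10400
Stock = 0.240 μM × 10400 = 2496 μM = 2.50 mM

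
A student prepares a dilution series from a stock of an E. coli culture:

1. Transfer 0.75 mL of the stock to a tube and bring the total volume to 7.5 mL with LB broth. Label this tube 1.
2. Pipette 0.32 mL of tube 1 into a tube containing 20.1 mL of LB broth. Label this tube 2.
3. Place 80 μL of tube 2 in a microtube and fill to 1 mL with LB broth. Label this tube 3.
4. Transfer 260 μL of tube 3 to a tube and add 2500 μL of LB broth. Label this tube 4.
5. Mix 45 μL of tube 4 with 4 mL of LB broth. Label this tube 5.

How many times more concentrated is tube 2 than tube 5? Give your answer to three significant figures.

1.19 × 10^4

Step 1: 0.75 mL brought to 7.5 mL → factor 7.5/0.75 = 10
Step 2: 0.32 mL + 20.1 mL = 20.42 mL total → factor 20.42/0.32 = 63.812
Step 3: 80 μL brought to 1 mL → factor 1000/80 = 12.5
Step 4: 260 μL + 2500 μL = 2760 μL total → factor 2760/260 = 10.615
Step 5: 45 μL + 4 mL = 4045 μL total → factor 4045/45 = 89.889
Dilution factor to tube 2 = 638.12; to tube 5 = 7.6113 × 10^6
[tube 2]/[tube 5] = (factor to tube 5)/(factor to tube 2) = 7.6113 × 10^6/638.12 = 1.19 × 10^4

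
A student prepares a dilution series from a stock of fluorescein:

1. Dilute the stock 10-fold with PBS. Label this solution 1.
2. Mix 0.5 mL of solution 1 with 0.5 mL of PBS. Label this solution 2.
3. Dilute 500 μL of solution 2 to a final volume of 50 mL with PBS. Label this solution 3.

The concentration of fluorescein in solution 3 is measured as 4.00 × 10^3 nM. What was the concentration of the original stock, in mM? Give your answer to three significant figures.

Step 1: 10-fold → factor 10
Step 2: 0.5 mL + 0.5 mL = 1 mL total → factor 1/0.5 = 2
Step 3: 500 μL brought to 50 mL → factor 50000/500 = 100
Overall dilution factor = 10 × 2 × 100 = 2000
Stock = 4.00 × 10^3 nM × 2000 = 8.000 × 10^6 nM = 8.00 mM

8.00 mM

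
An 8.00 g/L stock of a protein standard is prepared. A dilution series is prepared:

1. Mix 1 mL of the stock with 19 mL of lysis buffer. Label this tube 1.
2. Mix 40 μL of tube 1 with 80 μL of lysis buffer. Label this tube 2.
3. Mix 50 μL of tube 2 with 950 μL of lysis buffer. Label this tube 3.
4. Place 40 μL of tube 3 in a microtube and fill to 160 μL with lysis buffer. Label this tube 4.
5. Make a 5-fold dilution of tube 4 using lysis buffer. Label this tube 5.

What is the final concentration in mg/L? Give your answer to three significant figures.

0.333 mg/L

Step 1: 1 mL + 19 mL = 20 mL total → factor 20/1 = 20
Step 2: 40 μL + 80 μL = 120 μL total → factor 120/40 = 3
Step 3: 50 μL + 950 μL = 1000 μL total → factor 1000/50 = 20
Step 4: 40 μL brought to 160 μL → factor 160/40 = 4
Step 5: 5-fold → factor 5
Overall dilution factor = 20 × 3 × 20 × 4 × 5 = 24000
Final = 8.00 g/L / 24000 = 0.0003333 g/L = 0.333 mg/L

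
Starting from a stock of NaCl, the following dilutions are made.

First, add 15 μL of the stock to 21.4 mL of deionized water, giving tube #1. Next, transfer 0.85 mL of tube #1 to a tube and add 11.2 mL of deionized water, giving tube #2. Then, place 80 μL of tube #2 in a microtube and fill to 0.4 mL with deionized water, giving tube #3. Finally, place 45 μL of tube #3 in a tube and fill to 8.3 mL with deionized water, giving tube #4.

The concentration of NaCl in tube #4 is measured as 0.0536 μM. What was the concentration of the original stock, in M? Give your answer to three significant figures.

Step 1: 15 μL + 21.4 mL = 21415 μL total → factor 21415/15 = 1427.7
Step 2: 0.85 mL + 11.2 mL = 12.05 mL total → factor 12.05/0.85 = 14.176
Step 3: 80 μL brought to 0.4 mL → factor 400/80 = 5
Step 4: 45 μL brought to 8.3 mL → factor 8300/45 = 184.44
Overall dilution factor = 1427.7 × 14.176 × 5 × 184.44 = 1.8665 × 10^7
Stock = 0.0536 μM × 1.8665 × 10^7 = 1.000 × 10^6 μM = 1.00 M

1.00 M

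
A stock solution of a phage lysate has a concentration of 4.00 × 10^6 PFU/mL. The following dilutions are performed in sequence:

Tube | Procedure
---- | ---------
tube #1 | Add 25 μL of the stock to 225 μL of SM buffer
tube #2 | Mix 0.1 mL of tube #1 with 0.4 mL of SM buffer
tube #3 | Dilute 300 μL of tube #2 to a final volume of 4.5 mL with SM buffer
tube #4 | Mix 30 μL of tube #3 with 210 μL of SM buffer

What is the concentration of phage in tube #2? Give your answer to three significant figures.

8.00 × 10^4 PFU/mL

Step 1: 25 μL + 225 μL = 250 μL total → factor 250/25 = 10
Step 2: 0.1 mL + 0.4 mL = 0.5 mL total → factor 0.5/0.1 = 5
Dilution factor through tube #2 = 10 × 5 = 50
[tube #2] = 4.00 × 10^6 PFU/mL / 50 = 8.00 × 10^4 PFU/mL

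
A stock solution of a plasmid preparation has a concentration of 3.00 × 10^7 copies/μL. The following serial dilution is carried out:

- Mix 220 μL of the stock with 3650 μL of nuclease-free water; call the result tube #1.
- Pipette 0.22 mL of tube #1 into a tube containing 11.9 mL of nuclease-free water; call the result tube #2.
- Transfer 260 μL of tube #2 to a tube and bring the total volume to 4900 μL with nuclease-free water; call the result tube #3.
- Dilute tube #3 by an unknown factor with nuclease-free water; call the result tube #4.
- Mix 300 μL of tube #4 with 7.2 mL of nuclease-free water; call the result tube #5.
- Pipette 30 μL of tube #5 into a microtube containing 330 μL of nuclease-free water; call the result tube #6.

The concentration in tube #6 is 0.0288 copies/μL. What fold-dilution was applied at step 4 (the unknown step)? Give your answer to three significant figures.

190-fold

Step 1: 220 μL + 3650 μL = 3870 μL total → factor 3870/220 = 17.591
Step 2: 0.22 mL + 11.9 mL = 12.12 mL total → factor 12.12/0.22 = 55.091
Step 3: 260 μL brought to 4900 μL → factor 4900/260 = 18.846
Step 4: unknown factor x
Step 5: 300 μL + 7.2 mL = 7500 μL total → factor 7500/300 = 25
Step 6: 30 μL + 330 μL = 360 μL total → factor 360/30 = 12
Product of known-step factors = 5.4791 × 10^6
Overall factor = 3.00 × 10^7 copies/μL / (0.0288 copies/μL) = 1.0417 × 10^9
x = 1.0417 × 10^9 / 5.4791 × 10^6 = 190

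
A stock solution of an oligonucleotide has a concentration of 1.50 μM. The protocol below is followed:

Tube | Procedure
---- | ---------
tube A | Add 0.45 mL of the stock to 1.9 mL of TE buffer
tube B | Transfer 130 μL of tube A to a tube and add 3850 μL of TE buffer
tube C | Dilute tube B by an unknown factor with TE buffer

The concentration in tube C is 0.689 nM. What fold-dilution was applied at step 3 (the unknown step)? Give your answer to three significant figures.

Step 1: 0.45 mL + 1.9 mL = 2.35 mL total → factor 2.35/0.45 = 5.2222
Step 2: 130 μL + 3850 μL = 3980 μL total → factor 3980/130 = 30.615
Step 3: unknown factor x
Product of known-step factors = 159.88
Overall factor = 1.50 μM / (0.689 nM) = 2177.1
x = 2177.1 / 159.88 = 13.6

13.6-fold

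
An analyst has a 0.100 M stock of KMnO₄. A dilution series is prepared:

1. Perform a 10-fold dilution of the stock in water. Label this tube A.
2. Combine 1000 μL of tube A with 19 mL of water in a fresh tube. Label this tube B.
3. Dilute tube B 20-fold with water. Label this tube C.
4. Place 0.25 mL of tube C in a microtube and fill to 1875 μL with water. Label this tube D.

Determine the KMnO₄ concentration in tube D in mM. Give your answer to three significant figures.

0.00333 mM

Step 1: 10-fold → factor 10
Step 2: 1000 μL + 19 mL = 20000 μL total → factor 20000/1000 = 20
Step 3: 20-fold → factor 20
Step 4: 0.25 mL brought to 1875 μL → factor 1.875/0.25 = 7.5
Overall dilution factor = 10 × 20 × 20 × 7.5 = 30000
Final = 0.100 M / 30000 = 3.333 × 10^-6 M = 0.00333 mM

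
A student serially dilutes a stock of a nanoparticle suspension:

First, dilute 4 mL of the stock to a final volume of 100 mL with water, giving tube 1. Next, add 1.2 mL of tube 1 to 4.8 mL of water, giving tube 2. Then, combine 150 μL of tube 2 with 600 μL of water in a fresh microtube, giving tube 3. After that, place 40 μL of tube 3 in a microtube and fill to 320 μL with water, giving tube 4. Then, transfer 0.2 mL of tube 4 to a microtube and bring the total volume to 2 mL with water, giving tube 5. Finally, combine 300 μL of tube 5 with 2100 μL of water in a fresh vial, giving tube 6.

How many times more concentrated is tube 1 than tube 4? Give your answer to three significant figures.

200

Step 1: 4 mL brought to 100 mL → factor 100/4 = 25
Step 2: 1.2 mL + 4.8 mL = 6 mL total → factor 6/1.2 = 5
Step 3: 150 μL + 600 μL = 750 μL total → factor 750/150 = 5
Step 4: 40 μL brought to 320 μL → factor 320/40 = 8
Dilution factor to tube 1 = 25; to tube 4 = 5000
[tube 1]/[tube 4] = (factor to tube 4)/(factor to tube 1) = 5000/25 = 200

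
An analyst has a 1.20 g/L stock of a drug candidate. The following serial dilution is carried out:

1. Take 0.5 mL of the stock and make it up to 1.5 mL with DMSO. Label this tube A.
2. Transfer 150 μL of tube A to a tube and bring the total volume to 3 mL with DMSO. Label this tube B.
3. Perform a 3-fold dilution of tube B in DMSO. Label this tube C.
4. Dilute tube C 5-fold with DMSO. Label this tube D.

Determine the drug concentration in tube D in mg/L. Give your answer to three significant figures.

1.33 mg/L

Step 1: 0.5 mL brought to 1.5 mL → factor 1.5/0.5 = 3
Step 2: 150 μL brought to 3 mL → factor 3000/150 = 20
Step 3: 3-fold → factor 3
Step 4: 5-fold → factor 5
Overall dilution factor = 3 × 20 × 3 × 5 = 900
Final = 1.20 g/L / 900 = 0.001333 g/L = 1.33 mg/L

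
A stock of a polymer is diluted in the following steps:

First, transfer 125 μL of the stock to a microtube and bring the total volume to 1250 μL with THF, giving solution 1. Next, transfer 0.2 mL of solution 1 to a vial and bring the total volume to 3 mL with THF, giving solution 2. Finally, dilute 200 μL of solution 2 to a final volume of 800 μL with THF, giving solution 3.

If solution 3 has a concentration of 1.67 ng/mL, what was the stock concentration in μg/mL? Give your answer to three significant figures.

1.00 μg/mL

Step 1: 125 μL brought to 1250 μL → factor 1250/125 = 10
Step 2: 0.2 mL brought to 3 mL → factor 3/0.2 = 15
Step 3: 200 μL brought to 800 μL → factor 800/200 = 4
Overall dilution factor = 10 × 15 × 4 = 600
Stock = 1.67 ng/mL × 600 = 1002 ng/mL = 1.00 μg/mL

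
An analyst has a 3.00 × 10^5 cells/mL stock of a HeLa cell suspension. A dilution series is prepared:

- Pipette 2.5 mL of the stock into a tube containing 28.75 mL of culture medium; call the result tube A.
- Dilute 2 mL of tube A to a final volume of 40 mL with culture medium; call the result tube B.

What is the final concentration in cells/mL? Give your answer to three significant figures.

1.20 × 10^3 cells/mL

Step 1: 2.5 mL + 28.75 mL = 31.25 mL total → factor 31.25/2.5 = 12.5
Step 2: 2 mL brought to 40 mL → factor 40/2 = 20
Overall dilution factor = 12.5 × 20 = 250
Final = 3.00 × 10^5 cells/mL / 250 = 1.20 × 10^3 cells/mL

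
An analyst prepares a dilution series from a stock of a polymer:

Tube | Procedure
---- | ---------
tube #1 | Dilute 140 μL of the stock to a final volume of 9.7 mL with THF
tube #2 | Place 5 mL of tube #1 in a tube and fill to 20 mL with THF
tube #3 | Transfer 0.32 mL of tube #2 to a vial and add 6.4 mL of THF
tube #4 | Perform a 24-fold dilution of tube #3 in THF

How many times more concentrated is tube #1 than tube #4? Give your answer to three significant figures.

Step 1: 140 μL brought to 9.7 mL → factor 9700/140 = 69.286
Step 2: 5 mL brought to 20 mL → factor 20/5 = 4
Step 3: 0.32 mL + 6.4 mL = 6.72 mL total → factor 6.72/0.32 = 21
Step 4: 24-fold → factor 24
Dilution factor to tube #1 = 69.286; to tube #4 = 1.3968 × 10^5
[tube #1]/[tube #4] = (factor to tube #4)/(factor to tube #1) = 1.3968 × 10^5/69.286 = 2.02 × 10^3

2.02 × 10^3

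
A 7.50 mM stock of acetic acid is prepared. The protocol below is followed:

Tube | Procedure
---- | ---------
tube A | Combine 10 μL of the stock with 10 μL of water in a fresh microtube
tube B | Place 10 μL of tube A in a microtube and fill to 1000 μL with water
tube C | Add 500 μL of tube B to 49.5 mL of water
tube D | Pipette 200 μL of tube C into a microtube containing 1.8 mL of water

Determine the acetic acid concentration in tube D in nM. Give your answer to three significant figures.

37.5 nM

Step 1: 10 μL + 10 μL = 20 μL total → factor 20/10 = 2
Step 2: 10 μL brought to 1000 μL → factor 1000/10 = 100
Step 3: 500 μL + 49.5 mL = 50000 μL total → factor 50000/500 = 100
Step 4: 200 μL + 1.8 mL = 2000 μL total → factor 2000/200 = 10
Overall dilution factor = 2 × 100 × 100 × 10 = 2 × 10^5
Final = 7.50 mM / 2 × 10^5 = 3.750 × 10^-5 mM = 37.5 nM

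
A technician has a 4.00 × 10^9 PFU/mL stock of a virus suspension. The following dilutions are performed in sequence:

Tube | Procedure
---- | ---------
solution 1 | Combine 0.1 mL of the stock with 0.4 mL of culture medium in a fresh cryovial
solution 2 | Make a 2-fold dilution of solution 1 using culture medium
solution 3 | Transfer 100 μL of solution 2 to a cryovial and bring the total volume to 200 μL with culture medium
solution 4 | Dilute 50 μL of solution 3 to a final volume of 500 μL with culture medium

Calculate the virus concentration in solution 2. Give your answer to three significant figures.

Step 1: 0.1 mL + 0.4 mL = 0.5 mL total → factor 0.5/0.1 = 5
Step 2: 2-fold → factor 2
Dilution factor through solution 2 = 5 × 2 = 10
[solution 2] = 4.00 × 10^9 PFU/mL / 10 = 4.00 × 10^8 PFU/mL

4.00 × 10^8 PFU/mL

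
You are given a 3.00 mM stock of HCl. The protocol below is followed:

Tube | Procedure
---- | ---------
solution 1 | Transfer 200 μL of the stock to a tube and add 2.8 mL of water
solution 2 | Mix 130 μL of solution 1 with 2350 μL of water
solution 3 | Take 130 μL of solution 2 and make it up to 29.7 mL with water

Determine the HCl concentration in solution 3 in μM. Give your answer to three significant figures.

0.0459 μM

Step 1: 200 μL + 2.8 mL = 3000 μL total → factor 3000/200 = 15
Step 2: 130 μL + 2350 μL = 2480 μL total → factor 2480/130 = 19.077
Step 3: 130 μL brought to 29.7 mL → factor 29700/130 = 228.46
Overall dilution factor = 15 × 19.077 × 228.46 = 65375
Final = 3.00 mM / 65375 = 4.589 × 10^-5 mM = 0.0459 μM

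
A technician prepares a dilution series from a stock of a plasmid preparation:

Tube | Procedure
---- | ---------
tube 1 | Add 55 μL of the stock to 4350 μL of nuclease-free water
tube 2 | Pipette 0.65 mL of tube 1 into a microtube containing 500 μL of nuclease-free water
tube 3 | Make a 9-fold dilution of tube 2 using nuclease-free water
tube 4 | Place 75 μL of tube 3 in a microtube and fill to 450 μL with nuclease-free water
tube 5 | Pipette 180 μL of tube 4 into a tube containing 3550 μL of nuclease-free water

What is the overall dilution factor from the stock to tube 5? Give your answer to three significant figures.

Step 1: 55 μL + 4350 μL = 4405 μL total → factor 4405/55 = 80.091
Step 2: 0.65 mL + 500 μL = 1.15 mL total → factor 1.15/0.65 = 1.7692
Step 3: 9-fold → factor 9
Step 4: 75 μL brought to 450 μL → factor 450/75 = 6
Step 5: 180 μL + 3550 μL = 3730 μL total → factor 3730/180 = 20.722
Overall dilution factor = 80.091 × 1.7692 × 9 × 6 × 20.722 = 1.5856 × 10^5

1.59 × 10^5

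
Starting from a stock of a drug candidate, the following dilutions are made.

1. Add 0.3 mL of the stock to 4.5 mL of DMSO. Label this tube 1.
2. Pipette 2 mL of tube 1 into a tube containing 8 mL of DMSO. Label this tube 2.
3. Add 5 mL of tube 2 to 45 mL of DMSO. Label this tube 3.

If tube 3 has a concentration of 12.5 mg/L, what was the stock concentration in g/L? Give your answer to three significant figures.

10.0 g/L

Step 1: 0.3 mL + 4.5 mL = 4.8 mL total → factor 4.8/0.3 = 16
Step 2: 2 mL + 8 mL = 10 mL total → factor 10/2 = 5
Step 3: 5 mL + 45 mL = 50 mL total → factor 50/5 = 10
Overall dilution factor = 16 × 5 × 10 = 800
Stock = 12.5 mg/L × 800 = 1.000 × 10^4 mg/L = 10.0 g/L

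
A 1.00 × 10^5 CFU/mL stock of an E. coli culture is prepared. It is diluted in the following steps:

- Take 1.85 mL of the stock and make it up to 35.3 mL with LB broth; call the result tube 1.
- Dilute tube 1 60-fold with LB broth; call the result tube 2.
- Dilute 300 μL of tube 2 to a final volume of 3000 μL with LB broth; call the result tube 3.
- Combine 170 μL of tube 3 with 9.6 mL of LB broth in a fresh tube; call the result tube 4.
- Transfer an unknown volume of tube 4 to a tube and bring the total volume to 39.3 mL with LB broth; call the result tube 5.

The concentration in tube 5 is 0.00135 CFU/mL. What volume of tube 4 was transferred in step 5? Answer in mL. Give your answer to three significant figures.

0.349 mL

Step 1: 1.85 mL brought to 35.3 mL → factor 35.3/1.85 = 19.081
Step 2: 60-fold → factor 60
Step 3: 300 μL brought to 3000 μL → factor 3000/300 = 10
Step 4: 170 μL + 9.6 mL = 9770 μL total → factor 9770/170 = 57.471
Step 5: v brought to 39.3 mL → factor = 39.3 mL/v
Product of known-step factors = 6.5796 × 10^5
Overall factor = 1.00 × 10^5 CFU/mL / (0.00135 CFU/mL) = 7.4074 × 10^7
Step-5 factor = 7.4074 × 10^7 / 6.5796 × 10^5 = 112.58
v = 39.3 mL / 112.58 = 0.349 mL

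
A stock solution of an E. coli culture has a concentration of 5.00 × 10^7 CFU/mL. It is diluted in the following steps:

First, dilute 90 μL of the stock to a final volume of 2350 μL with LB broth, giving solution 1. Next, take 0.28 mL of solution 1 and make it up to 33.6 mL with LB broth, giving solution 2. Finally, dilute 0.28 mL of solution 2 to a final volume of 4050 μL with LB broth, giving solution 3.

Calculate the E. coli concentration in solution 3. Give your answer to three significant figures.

Step 1: 90 μL brought to 2350 μL → factor 2350/90 = 26.111
Step 2: 0.28 mL brought to 33.6 mL → factor 33.6/0.28 = 120
Step 3: 0.28 mL brought to 4050 μL → factor 4.05/0.28 = 14.464
Dilution factor through solution 3 = 26.111 × 120 × 14.464 = 45321
[solution 3] = 5.00 × 10^7 CFU/mL / 45321 = 1.10 × 10^3 CFU/mL

1.10 × 10^3 CFU/mL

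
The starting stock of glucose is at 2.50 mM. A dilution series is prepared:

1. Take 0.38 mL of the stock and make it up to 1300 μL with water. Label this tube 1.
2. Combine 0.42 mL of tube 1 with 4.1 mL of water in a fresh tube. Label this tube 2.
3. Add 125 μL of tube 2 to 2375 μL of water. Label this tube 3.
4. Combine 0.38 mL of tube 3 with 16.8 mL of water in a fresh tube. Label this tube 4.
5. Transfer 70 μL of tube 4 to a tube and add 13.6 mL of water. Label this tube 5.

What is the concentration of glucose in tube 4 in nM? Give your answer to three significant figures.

Step 1: 0.38 mL brought to 1300 μL → factor 1.3/0.38 = 3.4211
Step 2: 0.42 mL + 4.1 mL = 4.52 mL total → factor 4.52/0.42 = 10.762
Step 3: 125 μL + 2375 μL = 2500 μL total → factor 2500/125 = 20
Step 4: 0.38 mL + 16.8 mL = 17.18 mL total → factor 17.18/0.38 = 45.211
Dilution factor through tube 4 = 3.4211 × 10.762 × 20 × 45.211 = 33290
[tube 4] = 2.50 mM / 33290 = 7.510 × 10^-5 mM = 75.1 nM

75.1 nM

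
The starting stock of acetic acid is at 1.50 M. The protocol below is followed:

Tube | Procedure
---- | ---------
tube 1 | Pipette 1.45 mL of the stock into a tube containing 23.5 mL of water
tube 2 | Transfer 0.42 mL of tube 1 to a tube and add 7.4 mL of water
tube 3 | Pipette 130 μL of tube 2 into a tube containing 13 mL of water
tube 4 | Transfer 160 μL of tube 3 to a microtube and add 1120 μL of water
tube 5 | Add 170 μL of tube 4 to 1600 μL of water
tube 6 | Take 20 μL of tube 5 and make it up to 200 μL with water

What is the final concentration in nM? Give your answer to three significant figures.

55.7 nM

Step 1: 1.45 mL + 23.5 mL = 24.95 mL total → factor 24.95/1.45 = 17.207
Step 2: 0.42 mL + 7.4 mL = 7.82 mL total → factor 7.82/0.42 = 18.619
Step 3: 130 μL + 13 mL = 13130 μL total → factor 13130/130 = 101
Step 4: 160 μL + 1120 μL = 1280 μL total → factor 1280/160 = 8
Step 5: 170 μL + 1600 μL = 1770 μL total → factor 1770/170 = 10.412
Step 6: 20 μL brought to 200 μL → factor 200/20 = 10
Overall dilution factor = 17.207 × 18.619 × 101 × 8 × 10.412 × 10 = 2.6952 × 10^7
Final = 1.50 M / 2.6952 × 10^7 = 5.565 × 10^-8 M = 55.7 nM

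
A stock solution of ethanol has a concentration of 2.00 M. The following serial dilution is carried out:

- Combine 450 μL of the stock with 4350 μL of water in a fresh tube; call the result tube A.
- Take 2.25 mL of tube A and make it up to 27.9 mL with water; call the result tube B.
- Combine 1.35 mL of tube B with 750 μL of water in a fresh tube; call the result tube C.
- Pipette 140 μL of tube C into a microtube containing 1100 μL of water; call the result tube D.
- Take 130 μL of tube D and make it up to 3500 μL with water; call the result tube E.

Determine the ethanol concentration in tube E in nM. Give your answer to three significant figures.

4.08 × 10^4 nM

Step 1: 450 μL + 4350 μL = 4800 μL total → factor 4800/450 = 10.667
Step 2: 2.25 mL brought to 27.9 mL → factor 27.9/2.25 = 12.4
Step 3: 1.35 mL + 750 μL = 2.1 mL total → factor 2.1/1.35 = 1.5556
Step 4: 140 μL + 1100 μL = 1240 μL total → factor 1240/140 = 8.8571
Step 5: 130 μL brought to 3500 μL → factor 3500/130 = 26.923
Overall dilution factor = 10.667 × 12.4 × 1.5556 × 8.8571 × 26.923 = 49063
Final = 2.00 M / 49063 = 4.076 × 10^-5 M = 4.08 × 10^4 nM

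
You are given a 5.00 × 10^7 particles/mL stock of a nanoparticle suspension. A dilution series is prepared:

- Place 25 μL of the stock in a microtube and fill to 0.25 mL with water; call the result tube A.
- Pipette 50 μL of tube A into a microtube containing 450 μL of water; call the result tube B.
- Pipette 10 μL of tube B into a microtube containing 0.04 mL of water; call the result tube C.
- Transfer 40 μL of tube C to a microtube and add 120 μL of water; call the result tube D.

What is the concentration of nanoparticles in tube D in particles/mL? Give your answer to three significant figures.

2.50 × 10^4 particles/mL

Step 1: 25 μL brought to 0.25 mL → factor 250/25 = 10
Step 2: 50 μL + 450 μL = 500 μL total → factor 500/50 = 10
Step 3: 10 μL + 0.04 mL = 50 μL total → factor 50/10 = 5
Step 4: 40 μL + 120 μL = 160 μL total → factor 160/40 = 4
Overall dilution factor = 10 × 10 × 5 × 4 = 2000
Final = 5.00 × 10^7 particles/mL / 2000 = 2.50 × 10^4 particles/mL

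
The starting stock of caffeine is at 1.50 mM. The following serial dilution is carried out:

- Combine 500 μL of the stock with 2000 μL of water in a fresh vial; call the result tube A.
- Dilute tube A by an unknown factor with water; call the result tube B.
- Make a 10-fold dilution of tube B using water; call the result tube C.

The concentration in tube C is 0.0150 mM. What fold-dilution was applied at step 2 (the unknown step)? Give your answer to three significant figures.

Step 1: 500 μL + 2000 μL = 2500 μL total → factor 2500/500 = 5
Step 2: unknown factor x
Step 3: 10-fold → factor 10
Product of known-step factors = 50
Overall factor = 1.50 mM / (0.0150 mM) = 100
x = 100 / 50 = 2.00

2.00-fold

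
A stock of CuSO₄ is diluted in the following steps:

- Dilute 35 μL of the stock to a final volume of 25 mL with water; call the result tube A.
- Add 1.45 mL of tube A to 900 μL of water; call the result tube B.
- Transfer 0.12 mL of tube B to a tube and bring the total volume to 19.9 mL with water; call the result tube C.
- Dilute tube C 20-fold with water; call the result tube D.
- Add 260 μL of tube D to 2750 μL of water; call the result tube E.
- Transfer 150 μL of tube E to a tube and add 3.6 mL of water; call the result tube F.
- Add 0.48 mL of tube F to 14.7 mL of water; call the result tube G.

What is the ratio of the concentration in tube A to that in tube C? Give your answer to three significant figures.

269

Step 1: 35 μL brought to 25 mL → factor 25000/35 = 714.29
Step 2: 1.45 mL + 900 μL = 2.35 mL total → factor 2.35/1.45 = 1.6207
Step 3: 0.12 mL brought to 19.9 mL → factor 19.9/0.12 = 165.83
Dilution factor to tube A = 714.29; to tube C = 1.9197 × 10^5
[tube A]/[tube C] = (factor to tube C)/(factor to tube A) = 1.9197 × 10^5/714.29 = 269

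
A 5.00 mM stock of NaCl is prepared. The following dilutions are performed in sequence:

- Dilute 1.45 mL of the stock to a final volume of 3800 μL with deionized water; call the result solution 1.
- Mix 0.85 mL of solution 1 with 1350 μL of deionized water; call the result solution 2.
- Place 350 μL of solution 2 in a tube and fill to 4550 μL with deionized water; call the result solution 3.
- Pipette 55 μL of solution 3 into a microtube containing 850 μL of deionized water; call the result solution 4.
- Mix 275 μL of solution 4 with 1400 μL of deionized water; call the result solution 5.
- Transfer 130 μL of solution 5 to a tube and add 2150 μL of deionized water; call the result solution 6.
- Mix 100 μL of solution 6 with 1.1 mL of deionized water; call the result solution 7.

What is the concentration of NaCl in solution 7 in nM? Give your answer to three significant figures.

Step 1: 1.45 mL brought to 3800 μL → factor 3.8/1.45 = 2.6207
Step 2: 0.85 mL + 1350 μL = 2.2 mL total → factor 2.2/0.85 = 2.5882
Step 3: 350 μL brought to 4550 μL → factor 4550/350 = 13
Step 4: 55 μL + 850 μL = 905 μL total → factor 905/55 = 16.455
Step 5: 275 μL + 1400 μL = 1675 μL total → factor 1675/275 = 6.0909
Step 6: 130 μL + 2150 μL = 2280 μL total → factor 2280/130 = 17.538
Step 7: 100 μL + 1.1 mL = 1200 μL total → factor 1200/100 = 12
Overall dilution factor = 2.6207 × 2.5882 × 13 × 16.455 × 6.0909 × 17.538 × 12 = 1.86 × 10^6
Final = 5.00 mM / 1.86 × 10^6 = 2.688 × 10^-6 mM = 2.69 nM

2.69 nM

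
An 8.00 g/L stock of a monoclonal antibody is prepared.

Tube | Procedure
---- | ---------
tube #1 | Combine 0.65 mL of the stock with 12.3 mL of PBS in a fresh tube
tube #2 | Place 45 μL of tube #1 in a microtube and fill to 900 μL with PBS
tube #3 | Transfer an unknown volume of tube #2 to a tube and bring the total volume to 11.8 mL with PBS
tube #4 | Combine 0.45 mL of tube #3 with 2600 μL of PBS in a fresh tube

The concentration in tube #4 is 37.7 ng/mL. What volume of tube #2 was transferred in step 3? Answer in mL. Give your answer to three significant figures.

Step 1: 0.65 mL + 12.3 mL = 12.95 mL total → factor 12.95/0.65 = 19.923
Step 2: 45 μL brought to 900 μL → factor 900/45 = 20
Step 3: v brought to 11.8 mL → factor = 11.8 mL/v
Step 4: 0.45 mL + 2600 μL = 3.05 mL total → factor 3.05/0.45 = 6.7778
Product of known-step factors = 2700.7
Overall factor = 8.00 g/L / (37.7 ng/mL) = 2.122 × 10^5
Step-3 factor = 2.122 × 10^5 / 2700.7 = 78.573
v = 11.8 mL / 78.573 = 0.150 mL

0.150 mL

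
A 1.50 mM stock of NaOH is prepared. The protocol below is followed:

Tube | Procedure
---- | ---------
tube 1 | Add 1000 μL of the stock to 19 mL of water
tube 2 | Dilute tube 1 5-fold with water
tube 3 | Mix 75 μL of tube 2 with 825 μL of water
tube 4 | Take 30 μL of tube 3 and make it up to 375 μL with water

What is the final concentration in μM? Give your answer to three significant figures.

0.100 μM

Step 1: 1000 μL + 19 mL = 20000 μL total → factor 20000/1000 = 20
Step 2: 5-fold → factor 5
Step 3: 75 μL + 825 μL = 900 μL total → factor 900/75 = 12
Step 4: 30 μL brought to 375 μL → factor 375/30 = 12.5
Overall dilution factor = 20 × 5 × 12 × 12.5 = 15000
Final = 1.50 mM / 15000 = 0.0001000 mM = 0.100 μM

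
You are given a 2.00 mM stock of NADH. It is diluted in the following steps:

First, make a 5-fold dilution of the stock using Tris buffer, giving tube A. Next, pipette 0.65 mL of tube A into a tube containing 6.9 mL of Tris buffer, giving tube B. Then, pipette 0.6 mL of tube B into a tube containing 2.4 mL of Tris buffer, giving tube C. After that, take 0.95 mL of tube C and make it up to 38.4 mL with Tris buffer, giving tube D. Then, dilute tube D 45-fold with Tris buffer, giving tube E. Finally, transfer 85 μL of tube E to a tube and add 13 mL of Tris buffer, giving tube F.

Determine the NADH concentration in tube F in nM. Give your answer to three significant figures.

0.0246 nM

Step 1: 5-fold → factor 5
Step 2: 0.65 mL + 6.9 mL = 7.55 mL total → factor 7.55/0.65 = 11.615
Step 3: 0.6 mL + 2.4 mL = 3 mL total → factor 3/0.6 = 5
Step 4: 0.95 mL brought to 38.4 mL → factor 38.4/0.95 = 40.421
Step 5: 45-fold → factor 45
Step 6: 85 μL + 13 mL = 13085 μL total → factor 13085/85 = 153.94
Overall dilution factor = 5 × 11.615 × 5 × 40.421 × 45 × 153.94 = 8.1311 × 10^7
Final = 2.00 mM / 8.1311 × 10^7 = 2.460 × 10^-8 mM = 0.0246 nM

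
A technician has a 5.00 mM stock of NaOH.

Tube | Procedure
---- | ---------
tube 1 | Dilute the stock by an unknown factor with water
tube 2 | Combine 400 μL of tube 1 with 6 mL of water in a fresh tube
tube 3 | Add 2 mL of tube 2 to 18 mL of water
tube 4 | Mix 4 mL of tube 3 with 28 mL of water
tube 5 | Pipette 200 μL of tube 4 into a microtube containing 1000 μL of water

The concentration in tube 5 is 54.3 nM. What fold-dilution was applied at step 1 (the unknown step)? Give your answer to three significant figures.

Step 1: unknown factor x
Step 2: 400 μL + 6 mL = 6400 μL total → factor 6400/400 = 16
Step 3: 2 mL + 18 mL = 20 mL total → factor 20/2 = 10
Step 4: 4 mL + 28 mL = 32 mL total → factor 32/4 = 8
Step 5: 200 μL + 1000 μL = 1200 μL total → factor 1200/200 = 6
Product of known-step factors = 7680
Overall factor = 5.00 mM / (54.3 nM) = 92081
x = 92081 / 7680 = 12.0

12.0-fold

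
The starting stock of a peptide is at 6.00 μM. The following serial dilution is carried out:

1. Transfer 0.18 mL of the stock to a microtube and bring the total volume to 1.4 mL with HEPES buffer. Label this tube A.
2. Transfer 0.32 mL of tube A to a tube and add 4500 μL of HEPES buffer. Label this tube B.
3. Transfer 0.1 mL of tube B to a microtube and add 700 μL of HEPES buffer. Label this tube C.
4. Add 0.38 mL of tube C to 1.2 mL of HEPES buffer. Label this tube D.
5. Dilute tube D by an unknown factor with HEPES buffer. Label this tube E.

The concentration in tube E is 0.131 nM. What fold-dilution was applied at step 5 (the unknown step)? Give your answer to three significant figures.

Step 1: 0.18 mL brought to 1.4 mL → factor 1.4/0.18 = 7.7778
Step 2: 0.32 mL + 4500 μL = 4.82 mL total → factor 4.82/0.32 = 15.062
Step 3: 0.1 mL + 700 μL = 0.8 mL total → factor 0.8/0.1 = 8
Step 4: 0.38 mL + 1.2 mL = 1.58 mL total → factor 1.58/0.38 = 4.1579
Step 5: unknown factor x
Product of known-step factors = 3896.9
Overall factor = 6.00 μM / (0.131 nM) = 45802
x = 45802 / 3896.9 = 11.8

11.8-fold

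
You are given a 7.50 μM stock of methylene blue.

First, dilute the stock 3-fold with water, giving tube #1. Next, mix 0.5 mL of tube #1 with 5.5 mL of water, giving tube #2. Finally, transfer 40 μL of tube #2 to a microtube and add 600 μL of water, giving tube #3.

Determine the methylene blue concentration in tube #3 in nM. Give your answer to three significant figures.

Step 1: 3-fold → factor 3
Step 2: 0.5 mL + 5.5 mL = 6 mL total → factor 6/0.5 = 12
Step 3: 40 μL + 600 μL = 640 μL total → factor 640/40 = 16
Overall dilution factor = 3 × 12 × 16 = 576
Final = 7.50 μM / 576 = 0.01302 μM = 13.0 nM

13.0 nM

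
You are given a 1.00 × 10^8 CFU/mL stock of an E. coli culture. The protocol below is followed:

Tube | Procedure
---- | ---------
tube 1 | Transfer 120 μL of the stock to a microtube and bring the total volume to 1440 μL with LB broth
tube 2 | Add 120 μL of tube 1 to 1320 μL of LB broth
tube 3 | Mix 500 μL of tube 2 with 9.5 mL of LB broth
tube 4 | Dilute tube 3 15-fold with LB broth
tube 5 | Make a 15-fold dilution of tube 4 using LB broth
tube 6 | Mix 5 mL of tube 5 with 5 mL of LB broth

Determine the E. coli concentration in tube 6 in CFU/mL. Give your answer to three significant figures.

Step 1: 120 μL brought to 1440 μL → factor 1440/120 = 12
Step 2: 120 μL + 1320 μL = 1440 μL total → factor 1440/120 = 12
Step 3: 500 μL + 9.5 mL = 10000 μL total → factor 10000/500 = 20
Step 4: 15-fold → factor 15
Step 5: 15-fold → factor 15
Step 6: 5 mL + 5 mL = 10 mL total → factor 10/5 = 2
Overall dilution factor = 12 × 12 × 20 × 15 × 15 × 2 = 1.296 × 10^6
Final = 1.00 × 10^8 CFU/mL / 1.296 × 10^6 = 77.2 CFU/mL

77.2 CFU/mL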